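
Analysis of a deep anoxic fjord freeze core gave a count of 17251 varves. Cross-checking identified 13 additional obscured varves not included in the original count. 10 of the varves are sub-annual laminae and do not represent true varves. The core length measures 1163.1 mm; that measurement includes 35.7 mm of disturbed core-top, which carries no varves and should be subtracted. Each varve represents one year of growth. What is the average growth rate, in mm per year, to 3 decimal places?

0.065 mm per year

After corrections the count is 17251 − 10 + 13 = 17254 varves.
Removing the 35.7 mm offcut leaves 1163.1 − 35.7 = 1127.4 mm.
Extension rate ≈ 1127.4 / 17254 = 0.065 mm per year.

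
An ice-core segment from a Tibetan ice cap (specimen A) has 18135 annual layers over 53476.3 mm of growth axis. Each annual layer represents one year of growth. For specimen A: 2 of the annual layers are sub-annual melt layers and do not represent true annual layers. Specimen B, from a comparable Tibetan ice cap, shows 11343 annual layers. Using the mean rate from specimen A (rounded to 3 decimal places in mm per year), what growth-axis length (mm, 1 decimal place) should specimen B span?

Specimen A: true annual layer count = 18135 − 2 = 18133.
A: Extension rate ≈ 53476.3 / 18133 = 2.949 mm/yr.
Length of B = 2.949 × 11343 = 33450.5 mm.

33450.5 mm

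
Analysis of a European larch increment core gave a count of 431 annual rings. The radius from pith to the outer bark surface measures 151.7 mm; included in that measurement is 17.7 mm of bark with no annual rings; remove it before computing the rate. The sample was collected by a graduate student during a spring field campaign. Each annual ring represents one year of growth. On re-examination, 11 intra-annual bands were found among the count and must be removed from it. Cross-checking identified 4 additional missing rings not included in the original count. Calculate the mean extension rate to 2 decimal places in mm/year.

0.32 mm/year

Correcting the raw count gives 431 − 11 + 4 = 424 true annual rings.
The growth record spans 151.7 − 17.7 = 134.0 mm.
134.0 mm over 424 years gives 134.0 / 424 ≈ 0.32 mm/year.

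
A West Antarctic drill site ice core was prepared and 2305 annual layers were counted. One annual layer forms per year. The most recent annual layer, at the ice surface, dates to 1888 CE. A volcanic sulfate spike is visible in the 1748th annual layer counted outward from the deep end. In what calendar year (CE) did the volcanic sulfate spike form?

The volcanic sulfate spike sits at annual layer 1748 from the deep end, so 2305 − 1748 = 557 annual layers formed after it.
The annual layer at the ice surface is 1888 CE, so the volcanic sulfate spike dates to 1888 − 557 = 1331 CE.

1331 CE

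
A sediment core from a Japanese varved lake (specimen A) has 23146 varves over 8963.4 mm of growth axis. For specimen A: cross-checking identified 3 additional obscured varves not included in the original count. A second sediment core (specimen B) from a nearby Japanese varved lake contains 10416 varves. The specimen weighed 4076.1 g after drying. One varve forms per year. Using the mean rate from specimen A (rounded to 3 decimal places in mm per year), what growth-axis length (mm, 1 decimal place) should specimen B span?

Specimen A: correcting the raw count gives 23146 + 3 = 23149 true varves.
A: 8963.4 mm over 23149 years gives 8963.4 / 23149 ≈ 0.387 mm/yr.
B's length ≈ 0.387 × 10416 = 4031.0 mm.

4031.0 mm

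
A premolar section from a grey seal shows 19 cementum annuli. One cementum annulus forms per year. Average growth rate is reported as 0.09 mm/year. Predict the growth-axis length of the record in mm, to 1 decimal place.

1.7 mm

19 years of growth are recorded.
Predicted length = 0.09 mm/year × 19 years = 1.7 mm.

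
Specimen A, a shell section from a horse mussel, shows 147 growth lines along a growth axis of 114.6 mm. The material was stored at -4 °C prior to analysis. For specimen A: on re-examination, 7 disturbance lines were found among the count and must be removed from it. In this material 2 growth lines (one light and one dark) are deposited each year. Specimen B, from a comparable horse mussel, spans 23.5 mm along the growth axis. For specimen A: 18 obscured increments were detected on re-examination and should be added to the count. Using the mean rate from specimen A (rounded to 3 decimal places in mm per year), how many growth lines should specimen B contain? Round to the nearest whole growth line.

Specimen A: true growth line count = 147 − 7 + 18 = 158.
Specimen A: 158 growth lines at 2 per year is 158 / 2 = 79 years.
A: 114.6 mm over 79 years gives 114.6 / 79 ≈ 1.451 mm/year.
Specimen B: 23.5 mm / 1.451 mm per year = 16.20 years; at 2 growth lines per year that is 16.20 × 2 ≈ 32 growth lines.

32 growth lines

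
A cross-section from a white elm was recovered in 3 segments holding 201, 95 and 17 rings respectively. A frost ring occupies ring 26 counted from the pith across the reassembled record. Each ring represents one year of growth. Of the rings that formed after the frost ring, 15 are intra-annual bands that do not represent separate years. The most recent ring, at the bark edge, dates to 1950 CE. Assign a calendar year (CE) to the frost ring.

1678 CE

Total rings = 201 + 95 + 17 = 313.
The frost ring sits at ring 26 from the pith, so 313 − 26 = 287 rings formed after it.
Removing the 15 false rings leaves 287 − 15 = 272 true rings beyond the frost ring.
1950 − 272 = 1678 CE.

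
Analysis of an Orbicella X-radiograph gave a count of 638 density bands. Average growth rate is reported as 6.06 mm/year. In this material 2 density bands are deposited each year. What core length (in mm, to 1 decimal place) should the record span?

1933.1 mm

With 2 density bands per year, 638 / 2 = 319 years.
319 years at 6.06 mm/year gives 6.06 × 319 = 1933.1 mm.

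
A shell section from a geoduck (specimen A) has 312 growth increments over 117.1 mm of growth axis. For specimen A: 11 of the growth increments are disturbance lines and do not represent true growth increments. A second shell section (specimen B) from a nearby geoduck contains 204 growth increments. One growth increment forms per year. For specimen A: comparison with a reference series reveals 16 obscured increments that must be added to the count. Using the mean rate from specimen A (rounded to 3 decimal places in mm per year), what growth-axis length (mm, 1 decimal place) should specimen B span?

75.3 mm

Specimen A: correcting the raw count gives 312 − 11 + 16 = 317 true growth increments.
A: 117.1 mm over 317 years gives 117.1 / 317 ≈ 0.369 mm per year.
For B, 0.369 mm/year × 204 years = 75.3 mm.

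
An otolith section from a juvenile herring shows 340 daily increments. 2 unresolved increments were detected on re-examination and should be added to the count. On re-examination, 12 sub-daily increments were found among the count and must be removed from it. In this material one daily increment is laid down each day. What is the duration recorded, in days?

After corrections the count is 340 − 12 + 2 = 330 daily increments.
One daily increment per day makes the duration 330 days.

330 d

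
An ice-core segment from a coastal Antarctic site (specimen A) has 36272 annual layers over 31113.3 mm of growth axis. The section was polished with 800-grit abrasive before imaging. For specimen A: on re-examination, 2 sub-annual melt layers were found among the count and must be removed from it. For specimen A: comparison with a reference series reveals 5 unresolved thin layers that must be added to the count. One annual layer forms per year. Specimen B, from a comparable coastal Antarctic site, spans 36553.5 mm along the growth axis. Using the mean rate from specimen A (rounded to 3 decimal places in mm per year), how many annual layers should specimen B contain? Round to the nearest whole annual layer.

42603 annual layers

Specimen A: true annual layer count = 36272 − 2 + 5 = 36275.
A: Mean rate = 31113.3 mm / 36275 years ≈ 0.858 mm/yr.
Specimen B: 36553.5 mm / 0.858 mm per year = 42603.15 years ≈ 42603 annual layers.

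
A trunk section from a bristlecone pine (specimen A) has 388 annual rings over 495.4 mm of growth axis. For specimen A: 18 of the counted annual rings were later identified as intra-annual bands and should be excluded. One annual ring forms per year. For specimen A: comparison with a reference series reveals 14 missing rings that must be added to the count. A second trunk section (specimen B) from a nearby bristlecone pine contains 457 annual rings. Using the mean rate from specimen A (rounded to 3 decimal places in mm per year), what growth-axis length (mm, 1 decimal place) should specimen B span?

Specimen A: correcting the raw count gives 388 − 18 + 14 = 384 true annual rings.
A: Extension rate ≈ 495.4 / 384 = 1.290 mm/year.
Length of B = 1.290 × 457 = 589.5 mm.

589.5 mm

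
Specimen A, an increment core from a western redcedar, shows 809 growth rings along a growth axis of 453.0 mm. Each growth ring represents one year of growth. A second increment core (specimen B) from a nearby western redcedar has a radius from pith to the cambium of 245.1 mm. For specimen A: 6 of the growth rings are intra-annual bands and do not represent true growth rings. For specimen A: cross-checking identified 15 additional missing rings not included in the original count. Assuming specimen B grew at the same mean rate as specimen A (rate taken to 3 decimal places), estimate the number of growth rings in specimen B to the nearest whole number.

Specimen A: correcting the raw count gives 809 − 6 + 15 = 818 true growth rings.
A: Mean rate = 453.0 mm / 818 years ≈ 0.554 mm/yr.
For B, 245.1 / 0.554 = 442.42 years ≈ 442 growth rings.

442 growth rings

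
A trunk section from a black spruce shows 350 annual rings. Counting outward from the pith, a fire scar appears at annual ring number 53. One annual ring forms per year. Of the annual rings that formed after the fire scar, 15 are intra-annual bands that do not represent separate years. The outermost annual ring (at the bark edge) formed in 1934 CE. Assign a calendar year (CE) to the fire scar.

350 − 53 = 297 annual rings lie beyond the fire scar toward the bark edge.
Removing the 15 false annual rings leaves 297 − 15 = 282 true annual rings beyond the fire scar.
Counting back 282 years from 1934 CE places the fire scar in 1934 − 282 = 1652 CE.

1652 CE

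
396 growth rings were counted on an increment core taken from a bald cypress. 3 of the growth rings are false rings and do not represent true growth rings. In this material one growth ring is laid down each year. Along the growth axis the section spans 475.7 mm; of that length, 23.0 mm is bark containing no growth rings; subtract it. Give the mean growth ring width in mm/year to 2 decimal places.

1.15 mm/year

True growth ring count = 396 − 3 = 393.
Net length = 475.7 − 23.0 = 452.7 mm.
Extension rate ≈ 452.7 / 393 = 1.15 mm/year.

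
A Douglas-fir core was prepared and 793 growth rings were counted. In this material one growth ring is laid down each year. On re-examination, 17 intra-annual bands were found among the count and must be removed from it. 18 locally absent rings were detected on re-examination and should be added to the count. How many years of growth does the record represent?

794 years

True growth ring count = 793 − 17 + 18 = 794.
With a one-to-one growth ring periodicity this is 794 years.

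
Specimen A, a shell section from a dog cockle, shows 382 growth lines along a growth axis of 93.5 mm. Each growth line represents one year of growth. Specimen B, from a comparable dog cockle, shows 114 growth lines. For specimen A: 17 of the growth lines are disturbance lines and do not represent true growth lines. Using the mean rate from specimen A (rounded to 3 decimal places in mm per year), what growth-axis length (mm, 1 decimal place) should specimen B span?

29.2 mm

Specimen A: adjusted count: 382 − 17 = 365 growth lines.
A: Mean rate = 93.5 mm / 365 years ≈ 0.256 mm/yr.
B's length ≈ 0.256 × 114 = 29.2 mm.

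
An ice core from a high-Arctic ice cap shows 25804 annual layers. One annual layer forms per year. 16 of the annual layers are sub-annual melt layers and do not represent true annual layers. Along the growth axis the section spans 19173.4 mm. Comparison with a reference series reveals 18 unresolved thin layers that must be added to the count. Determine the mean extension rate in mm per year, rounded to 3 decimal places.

True annual layer count = 25804 − 16 + 18 = 25806.
19173.4 mm over 25806 years gives 19173.4 / 25806 ≈ 0.743 mm per year.

0.743 mm per year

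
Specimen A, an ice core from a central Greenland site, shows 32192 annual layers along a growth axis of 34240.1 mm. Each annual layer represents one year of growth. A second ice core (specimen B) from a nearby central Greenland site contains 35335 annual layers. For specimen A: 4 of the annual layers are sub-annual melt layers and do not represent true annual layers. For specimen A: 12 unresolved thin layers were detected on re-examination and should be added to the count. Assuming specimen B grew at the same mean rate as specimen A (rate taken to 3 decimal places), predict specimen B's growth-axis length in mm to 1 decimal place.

Specimen A: true annual layer count = 32192 − 4 + 12 = 32200.
A: Extension rate ≈ 34240.1 / 32200 = 1.063 mm/year.
B's length ≈ 1.063 × 35335 = 37561.1 mm.

37561.1 mm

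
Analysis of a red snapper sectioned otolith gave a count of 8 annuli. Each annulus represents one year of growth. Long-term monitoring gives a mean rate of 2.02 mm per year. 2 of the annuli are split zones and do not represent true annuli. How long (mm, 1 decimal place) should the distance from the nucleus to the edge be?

Correcting the raw count gives 8 − 2 = 6 true annuli.
Predicted length = 2.02 mm/year × 6 years = 12.1 mm.

12.1 mm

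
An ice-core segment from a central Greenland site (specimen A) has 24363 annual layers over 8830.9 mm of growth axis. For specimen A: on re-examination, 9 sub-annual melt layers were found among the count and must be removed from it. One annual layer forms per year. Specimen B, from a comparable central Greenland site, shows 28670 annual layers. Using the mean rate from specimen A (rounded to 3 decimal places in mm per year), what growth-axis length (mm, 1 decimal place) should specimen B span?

Specimen A: after corrections the count is 24363 − 9 = 24354 annual layers.
A: Mean rate = 8830.9 mm / 24354 years ≈ 0.363 mm/year.
B's length ≈ 0.363 × 28670 = 10407.2 mm.

10407.2 mm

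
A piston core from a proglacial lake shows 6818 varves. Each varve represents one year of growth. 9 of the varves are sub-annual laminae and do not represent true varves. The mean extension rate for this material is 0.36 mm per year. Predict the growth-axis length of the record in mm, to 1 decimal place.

2451.2 mm

Adjusted count: 6818 − 9 = 6809 varves.
Predicted length = 0.36 mm/year × 6809 years = 2451.2 mm.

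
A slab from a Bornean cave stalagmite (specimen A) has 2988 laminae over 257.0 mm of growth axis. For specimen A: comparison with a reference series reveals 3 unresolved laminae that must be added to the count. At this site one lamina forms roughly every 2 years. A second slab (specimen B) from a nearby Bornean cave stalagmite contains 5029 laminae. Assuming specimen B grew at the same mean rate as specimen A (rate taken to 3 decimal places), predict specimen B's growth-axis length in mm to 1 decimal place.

Specimen A: after corrections the count is 2988 + 3 = 2991 laminae.
Specimen A: at 2 years per lamina, 2991 × 2 = 5982 years.
A: Extension rate ≈ 257.0 / 5982 = 0.043 mm/year.
Specimen B: multiplying by 2 years per lamina: 5029 × 2 = 10058 years. Length of B = 0.043 × 10058 = 432.5 mm.

432.5 mm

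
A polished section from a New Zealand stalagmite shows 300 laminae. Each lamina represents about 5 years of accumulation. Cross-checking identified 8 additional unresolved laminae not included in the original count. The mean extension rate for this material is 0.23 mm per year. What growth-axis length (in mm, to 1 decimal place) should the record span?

After corrections the count is 300 + 8 = 308 laminae.
At 5 years per lamina, 308 × 5 = 1540 years.
Predicted length = 0.23 mm/year × 1540 years = 354.2 mm.

354.2 mm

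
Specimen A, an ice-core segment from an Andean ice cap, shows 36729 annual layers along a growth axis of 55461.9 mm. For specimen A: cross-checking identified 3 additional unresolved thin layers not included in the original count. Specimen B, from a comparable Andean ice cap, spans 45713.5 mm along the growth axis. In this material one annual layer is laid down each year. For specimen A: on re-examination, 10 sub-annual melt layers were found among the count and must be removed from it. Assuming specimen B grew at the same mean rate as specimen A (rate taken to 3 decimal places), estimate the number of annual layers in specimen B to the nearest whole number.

Specimen A: correcting the raw count gives 36729 − 10 + 3 = 36722 true annual layers.
A: Extension rate ≈ 55461.9 / 36722 = 1.510 mm/year.
For B, 45713.5 / 1.510 = 30273.84 years ≈ 30274 annual layers.

30274 annual layers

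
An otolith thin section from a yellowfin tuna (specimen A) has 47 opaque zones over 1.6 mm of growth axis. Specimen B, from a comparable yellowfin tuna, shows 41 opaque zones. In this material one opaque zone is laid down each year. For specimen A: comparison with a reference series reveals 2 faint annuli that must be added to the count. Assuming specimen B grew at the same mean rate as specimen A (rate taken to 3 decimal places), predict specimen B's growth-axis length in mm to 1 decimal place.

1.4 mm

Specimen A: adjusted count: 47 + 2 = 49 opaque zones.
A: Extension rate ≈ 1.6 / 49 = 0.033 mm/year.
Length of B = 0.033 × 41 = 1.4 mm.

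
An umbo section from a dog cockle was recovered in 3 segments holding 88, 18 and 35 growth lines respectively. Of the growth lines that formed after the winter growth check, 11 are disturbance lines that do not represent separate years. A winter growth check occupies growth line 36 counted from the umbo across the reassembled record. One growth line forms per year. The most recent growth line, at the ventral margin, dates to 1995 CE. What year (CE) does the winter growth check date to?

Total growth lines = 88 + 18 + 35 = 141.
Between growth line 36 and the ventral margin there are 141 − 36 = 105 growth lines.
Removing the 11 false growth lines leaves 105 − 11 = 94 true growth lines beyond the winter growth check.
Counting back 94 years from 1995 CE places the winter growth check in 1995 − 94 = 1901 CE.

1901 CE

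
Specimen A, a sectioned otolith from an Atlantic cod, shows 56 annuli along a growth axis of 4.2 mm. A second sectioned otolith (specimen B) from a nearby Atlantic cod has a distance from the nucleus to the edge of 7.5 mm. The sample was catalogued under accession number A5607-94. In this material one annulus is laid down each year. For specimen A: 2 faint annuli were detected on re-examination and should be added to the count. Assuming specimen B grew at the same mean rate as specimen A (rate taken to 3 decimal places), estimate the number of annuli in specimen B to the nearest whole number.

Specimen A: true annulus count = 56 + 2 = 58.
A: Mean rate = 4.2 mm / 58 years ≈ 0.072 mm/yr.
For B, 7.5 / 0.072 = 104.17 years ≈ 104 annuli.

104 annuli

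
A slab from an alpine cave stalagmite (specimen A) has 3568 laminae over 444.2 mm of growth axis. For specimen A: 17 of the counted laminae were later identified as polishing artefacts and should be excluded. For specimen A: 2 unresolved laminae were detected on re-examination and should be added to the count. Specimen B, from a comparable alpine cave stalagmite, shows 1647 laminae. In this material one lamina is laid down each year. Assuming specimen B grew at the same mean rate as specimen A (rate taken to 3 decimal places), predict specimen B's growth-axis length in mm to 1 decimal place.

Specimen A: adjusted count: 3568 − 17 + 2 = 3553 laminae.
A: Mean rate = 444.2 mm / 3553 years ≈ 0.125 mm/year.
Length of B = 0.125 × 1647 = 205.9 mm.

205.9 mm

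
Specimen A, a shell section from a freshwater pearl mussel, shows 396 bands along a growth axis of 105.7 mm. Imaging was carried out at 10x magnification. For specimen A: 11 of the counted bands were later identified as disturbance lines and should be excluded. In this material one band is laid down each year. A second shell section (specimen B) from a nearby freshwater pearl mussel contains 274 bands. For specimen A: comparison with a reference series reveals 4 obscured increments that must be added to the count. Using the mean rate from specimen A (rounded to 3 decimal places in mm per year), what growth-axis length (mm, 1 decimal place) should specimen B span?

74.5 mm

Specimen A: adjusted count: 396 − 11 + 4 = 389 bands.
A: 105.7 mm over 389 years gives 105.7 / 389 ≈ 0.272 mm/yr.
B's length ≈ 0.272 × 274 = 74.5 mm.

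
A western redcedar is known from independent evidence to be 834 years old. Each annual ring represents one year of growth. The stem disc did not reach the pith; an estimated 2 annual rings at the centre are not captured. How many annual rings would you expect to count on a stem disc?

At one annual ring per year, 834 years correspond to 834 annual rings.
Subtracting the 2 annual rings not captured gives 834 − 2 = 832 annual rings in the record.

832 annual rings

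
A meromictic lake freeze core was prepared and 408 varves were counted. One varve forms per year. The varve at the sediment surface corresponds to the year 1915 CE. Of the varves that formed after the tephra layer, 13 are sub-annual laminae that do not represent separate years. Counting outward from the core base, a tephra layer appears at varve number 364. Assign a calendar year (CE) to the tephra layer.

1884 CE

408 − 364 = 44 varves lie beyond the tephra layer toward the sediment surface.
44 − 13 false = 31 true varves after the tephra layer.
1915 − 31 = 1884 CE.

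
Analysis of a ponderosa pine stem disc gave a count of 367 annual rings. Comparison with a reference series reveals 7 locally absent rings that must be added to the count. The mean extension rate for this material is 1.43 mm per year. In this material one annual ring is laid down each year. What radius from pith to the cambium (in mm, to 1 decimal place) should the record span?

534.8 mm

After corrections the count is 367 + 7 = 374 annual rings.
374 years at 1.43 mm/year gives 1.43 × 374 = 534.8 mm.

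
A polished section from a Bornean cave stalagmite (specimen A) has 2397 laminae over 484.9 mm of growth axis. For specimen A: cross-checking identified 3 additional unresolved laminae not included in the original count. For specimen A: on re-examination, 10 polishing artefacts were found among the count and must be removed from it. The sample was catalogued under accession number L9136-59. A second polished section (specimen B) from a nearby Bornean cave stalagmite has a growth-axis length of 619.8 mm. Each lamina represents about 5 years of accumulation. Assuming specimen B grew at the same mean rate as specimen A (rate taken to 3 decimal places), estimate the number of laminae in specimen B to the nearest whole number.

Specimen A: correcting the raw count gives 2397 − 10 + 3 = 2390 true laminae.
Specimen A: multiplying by 5 years per lamina: 2390 × 5 = 11950 years.
A: 484.9 mm over 11950 years gives 484.9 / 11950 ≈ 0.041 mm/yr.
B spans 619.8 / 0.041 = 15117.07 years; at 5 years per lamina that is 15117.07 / 5 ≈ 3023 laminae.

3023 laminae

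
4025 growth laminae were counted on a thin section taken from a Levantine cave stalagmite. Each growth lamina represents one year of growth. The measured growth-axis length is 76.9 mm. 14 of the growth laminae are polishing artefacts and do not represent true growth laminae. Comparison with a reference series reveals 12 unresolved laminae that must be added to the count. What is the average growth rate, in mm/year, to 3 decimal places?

0.019 mm/year

After corrections the count is 4025 − 14 + 12 = 4023 growth laminae.
Mean rate = 76.9 mm / 4023 years ≈ 0.019 mm/year.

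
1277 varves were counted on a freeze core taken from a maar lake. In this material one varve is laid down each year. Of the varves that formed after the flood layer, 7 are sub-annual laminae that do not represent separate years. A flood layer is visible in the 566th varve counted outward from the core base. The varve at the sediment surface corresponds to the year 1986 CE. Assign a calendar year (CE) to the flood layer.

1282 CE

The flood layer sits at varve 566 from the core base, so 1277 − 566 = 711 varves formed after it.
711 − 7 false = 704 true varves after the flood layer.
1986 − 704 = 1282 CE.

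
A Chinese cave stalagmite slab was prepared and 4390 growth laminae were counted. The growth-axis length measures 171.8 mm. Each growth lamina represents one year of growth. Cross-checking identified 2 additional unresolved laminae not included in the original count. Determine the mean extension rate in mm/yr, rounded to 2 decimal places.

True growth lamina count = 4390 + 2 = 4392.
Mean rate = 171.8 mm / 4392 years ≈ 0.04 mm/yr.

0.04 mm/yr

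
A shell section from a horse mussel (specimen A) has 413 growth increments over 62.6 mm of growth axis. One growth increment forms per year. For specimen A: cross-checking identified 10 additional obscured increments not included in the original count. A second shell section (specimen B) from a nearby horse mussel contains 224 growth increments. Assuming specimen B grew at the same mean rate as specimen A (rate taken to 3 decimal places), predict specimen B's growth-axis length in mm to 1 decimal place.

Specimen A: adjusted count: 413 + 10 = 423 growth increments.
A: Mean rate = 62.6 mm / 423 years ≈ 0.148 mm/year.
For B, 0.148 mm/year × 224 years = 33.2 mm.

33.2 mm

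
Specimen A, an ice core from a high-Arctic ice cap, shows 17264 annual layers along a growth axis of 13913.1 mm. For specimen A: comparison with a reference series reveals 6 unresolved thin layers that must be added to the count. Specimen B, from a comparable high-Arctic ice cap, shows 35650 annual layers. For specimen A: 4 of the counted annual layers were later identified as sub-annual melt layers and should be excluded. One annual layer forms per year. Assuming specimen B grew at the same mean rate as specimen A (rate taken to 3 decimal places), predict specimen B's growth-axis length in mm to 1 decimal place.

Specimen A: after corrections the count is 17264 − 4 + 6 = 17266 annual layers.
A: Extension rate ≈ 13913.1 / 17266 = 0.806 mm per year.
B's length ≈ 0.806 × 35650 = 28733.9 mm.

28733.9 mm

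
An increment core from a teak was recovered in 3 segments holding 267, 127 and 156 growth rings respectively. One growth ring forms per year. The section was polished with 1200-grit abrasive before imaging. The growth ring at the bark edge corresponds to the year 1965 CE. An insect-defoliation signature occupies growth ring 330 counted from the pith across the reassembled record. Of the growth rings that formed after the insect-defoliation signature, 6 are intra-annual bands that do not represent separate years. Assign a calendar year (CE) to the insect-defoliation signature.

Total growth rings = 267 + 127 + 156 = 550.
The insect-defoliation signature sits at growth ring 330 from the pith, so 550 − 330 = 220 growth rings formed after it.
Removing the 6 false growth rings leaves 220 − 6 = 214 true growth rings beyond the insect-defoliation signature.
1965 − 214 = 1751 CE.

1751 CE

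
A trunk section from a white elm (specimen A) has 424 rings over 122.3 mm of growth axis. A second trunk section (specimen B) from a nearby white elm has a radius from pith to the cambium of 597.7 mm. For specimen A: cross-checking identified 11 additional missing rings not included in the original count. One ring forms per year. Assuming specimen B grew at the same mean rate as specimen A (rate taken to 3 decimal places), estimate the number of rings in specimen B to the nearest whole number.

Specimen A: true ring count = 424 + 11 = 435.
A: 122.3 mm over 435 years gives 122.3 / 435 ≈ 0.281 mm/year.
Specimen B: 597.7 mm / 0.281 mm per year = 2127.05 years ≈ 2127 rings.

2127 rings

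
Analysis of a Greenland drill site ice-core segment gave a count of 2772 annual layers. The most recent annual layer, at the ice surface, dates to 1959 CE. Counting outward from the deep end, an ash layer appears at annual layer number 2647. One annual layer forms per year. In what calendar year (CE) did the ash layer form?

The ash layer sits at annual layer 2647 from the deep end, so 2772 − 2647 = 125 annual layers formed after it.
The annual layer at the ice surface is 1959 CE, so the ash layer dates to 1959 − 125 = 1834 CE.

1834 CE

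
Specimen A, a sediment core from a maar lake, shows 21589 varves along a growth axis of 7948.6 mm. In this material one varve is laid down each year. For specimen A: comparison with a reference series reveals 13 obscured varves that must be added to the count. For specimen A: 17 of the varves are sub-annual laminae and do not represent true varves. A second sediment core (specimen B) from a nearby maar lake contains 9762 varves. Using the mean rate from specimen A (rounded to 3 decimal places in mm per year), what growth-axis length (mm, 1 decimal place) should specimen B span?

Specimen A: after corrections the count is 21589 − 17 + 13 = 21585 varves.
A: Mean rate = 7948.6 mm / 21585 years ≈ 0.368 mm/yr.
For B, 0.368 mm/year × 9762 years = 3592.4 mm.

3592.4 mm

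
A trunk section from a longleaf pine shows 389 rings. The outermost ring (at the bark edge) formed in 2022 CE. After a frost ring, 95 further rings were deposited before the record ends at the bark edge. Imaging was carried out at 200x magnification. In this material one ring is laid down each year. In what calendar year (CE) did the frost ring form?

95 rings formed after the frost ring.
Counting back 95 years from 2022 CE places the frost ring in 2022 − 95 = 1927 CE.

1927 CE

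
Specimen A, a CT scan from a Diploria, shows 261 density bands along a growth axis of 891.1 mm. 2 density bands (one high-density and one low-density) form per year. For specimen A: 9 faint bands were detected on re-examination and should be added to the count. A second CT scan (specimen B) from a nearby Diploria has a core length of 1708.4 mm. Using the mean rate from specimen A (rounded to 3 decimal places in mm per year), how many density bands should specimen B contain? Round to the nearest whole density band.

518 density bands

Specimen A: after corrections the count is 261 + 9 = 270 density bands.
Specimen A: 270 density bands at 2 per year is 270 / 2 = 135 years.
A: Mean rate = 891.1 mm / 135 years ≈ 6.601 mm/year.
For B, 1708.4 / 6.601 = 258.81 years; at 2 density bands per year that is 258.81 × 2 ≈ 518 density bands.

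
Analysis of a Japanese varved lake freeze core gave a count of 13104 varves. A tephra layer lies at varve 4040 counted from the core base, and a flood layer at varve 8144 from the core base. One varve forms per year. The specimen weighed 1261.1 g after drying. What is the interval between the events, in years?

4104 yr

8144 − 4040 = 4104 varves lie between the two events.
That is 4104 years at one varve per year.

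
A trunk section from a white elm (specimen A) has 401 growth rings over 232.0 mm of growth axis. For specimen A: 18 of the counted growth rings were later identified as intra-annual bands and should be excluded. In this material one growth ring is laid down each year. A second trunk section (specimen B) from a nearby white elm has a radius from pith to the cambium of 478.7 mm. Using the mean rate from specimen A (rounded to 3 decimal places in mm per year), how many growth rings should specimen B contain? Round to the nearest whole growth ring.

790 growth rings

Specimen A: true growth ring count = 401 − 18 = 383.
A: 232.0 mm over 383 years gives 232.0 / 383 ≈ 0.606 mm/yr.
Specimen B: 478.7 mm / 0.606 mm per year = 789.93 years ≈ 790 growth rings.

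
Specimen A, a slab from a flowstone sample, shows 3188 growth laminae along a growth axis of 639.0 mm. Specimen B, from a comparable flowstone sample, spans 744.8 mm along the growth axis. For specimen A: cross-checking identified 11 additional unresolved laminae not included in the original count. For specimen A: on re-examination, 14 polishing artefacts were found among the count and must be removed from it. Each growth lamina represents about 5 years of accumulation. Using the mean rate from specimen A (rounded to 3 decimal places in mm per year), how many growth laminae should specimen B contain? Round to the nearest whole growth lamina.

3724 growth laminae

Specimen A: correcting the raw count gives 3188 − 14 + 11 = 3185 true growth laminae.
Specimen A: at 5 years per growth lamina, 3185 × 5 = 15925 years.
A: Mean rate = 639.0 mm / 15925 years ≈ 0.040 mm/year.
For B, 744.8 / 0.040 = 18620.00 years; at 5 years per growth lamina that is 18620.00 / 5 ≈ 3724 growth laminae.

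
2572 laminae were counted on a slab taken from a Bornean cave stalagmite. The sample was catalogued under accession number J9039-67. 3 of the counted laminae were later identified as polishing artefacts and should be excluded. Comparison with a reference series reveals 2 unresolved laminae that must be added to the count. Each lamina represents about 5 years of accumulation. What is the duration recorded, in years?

12855 years

Correcting the raw count gives 2572 − 3 + 2 = 2571 true laminae.
2571 laminae at 5 years each span 2571 × 5 = 12855 years.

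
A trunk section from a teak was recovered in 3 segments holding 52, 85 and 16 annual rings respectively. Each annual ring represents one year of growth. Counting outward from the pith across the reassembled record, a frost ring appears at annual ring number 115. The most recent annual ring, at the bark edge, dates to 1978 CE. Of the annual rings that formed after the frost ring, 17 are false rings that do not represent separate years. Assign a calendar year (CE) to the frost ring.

1957 CE

Total annual rings = 52 + 85 + 16 = 153.
153 − 115 = 38 annual rings lie beyond the frost ring toward the bark edge.
Excluding 17 false annual rings: 38 − 17 = 21.
Counting back 21 years from 1978 CE places the frost ring in 1978 − 21 = 1957 CE.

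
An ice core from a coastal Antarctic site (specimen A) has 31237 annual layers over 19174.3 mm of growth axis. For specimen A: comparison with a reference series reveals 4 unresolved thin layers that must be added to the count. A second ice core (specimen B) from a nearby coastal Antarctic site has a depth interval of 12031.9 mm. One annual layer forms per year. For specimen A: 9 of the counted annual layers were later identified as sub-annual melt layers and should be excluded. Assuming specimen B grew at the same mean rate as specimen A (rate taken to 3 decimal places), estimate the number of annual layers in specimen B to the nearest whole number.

Specimen A: correcting the raw count gives 31237 − 9 + 4 = 31232 true annual layers.
A: Mean rate = 19174.3 mm / 31232 years ≈ 0.614 mm/year.
B spans 12031.9 / 0.614 = 19595.93 years ≈ 19596 annual layers.

19596 annual layers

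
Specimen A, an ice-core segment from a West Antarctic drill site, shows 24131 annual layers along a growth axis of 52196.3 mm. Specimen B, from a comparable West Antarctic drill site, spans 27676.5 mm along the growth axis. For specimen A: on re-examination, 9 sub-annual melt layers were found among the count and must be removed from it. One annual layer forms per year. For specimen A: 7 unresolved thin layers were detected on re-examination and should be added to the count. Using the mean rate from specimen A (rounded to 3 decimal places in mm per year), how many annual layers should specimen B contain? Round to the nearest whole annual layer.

Specimen A: adjusted count: 24131 − 9 + 7 = 24129 annual layers.
A: Mean rate = 52196.3 mm / 24129 years ≈ 2.163 mm/yr.
Specimen B: 27676.5 mm / 2.163 mm per year = 12795.42 years ≈ 12795 annual layers.

12795 annual layers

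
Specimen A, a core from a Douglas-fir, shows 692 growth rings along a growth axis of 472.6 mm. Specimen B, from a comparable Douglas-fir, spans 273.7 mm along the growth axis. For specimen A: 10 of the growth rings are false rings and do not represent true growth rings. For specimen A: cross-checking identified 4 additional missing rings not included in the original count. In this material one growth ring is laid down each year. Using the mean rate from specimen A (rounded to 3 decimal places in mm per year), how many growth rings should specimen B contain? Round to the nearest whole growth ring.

397 growth rings

Specimen A: adjusted count: 692 − 10 + 4 = 686 growth rings.
A: Extension rate ≈ 472.6 / 686 = 0.689 mm per year.
B spans 273.7 / 0.689 = 397.24 years ≈ 397 growth rings.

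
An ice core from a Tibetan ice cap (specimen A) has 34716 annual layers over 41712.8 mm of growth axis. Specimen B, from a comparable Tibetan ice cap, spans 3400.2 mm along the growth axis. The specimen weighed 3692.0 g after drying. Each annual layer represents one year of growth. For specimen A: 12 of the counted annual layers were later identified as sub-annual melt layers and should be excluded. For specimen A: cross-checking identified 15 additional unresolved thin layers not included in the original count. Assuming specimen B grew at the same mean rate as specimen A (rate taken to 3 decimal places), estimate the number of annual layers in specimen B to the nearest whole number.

Specimen A: adjusted count: 34716 − 12 + 15 = 34719 annual layers.
A: 41712.8 mm over 34719 years gives 41712.8 / 34719 ≈ 1.201 mm/yr.
Specimen B: 3400.2 mm / 1.201 mm per year = 2831.14 years ≈ 2831 annual layers.

2831 annual layers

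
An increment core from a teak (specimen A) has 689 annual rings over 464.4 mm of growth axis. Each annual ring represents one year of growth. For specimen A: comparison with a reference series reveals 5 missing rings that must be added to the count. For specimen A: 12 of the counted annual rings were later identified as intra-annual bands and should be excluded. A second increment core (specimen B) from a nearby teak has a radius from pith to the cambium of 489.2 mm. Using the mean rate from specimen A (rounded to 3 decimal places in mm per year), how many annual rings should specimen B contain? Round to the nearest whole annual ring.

718 annual rings

Specimen A: adjusted count: 689 − 12 + 5 = 682 annual rings.
A: 464.4 mm over 682 years gives 464.4 / 682 ≈ 0.681 mm/year.
B spans 489.2 / 0.681 = 718.36 years ≈ 718 annual rings.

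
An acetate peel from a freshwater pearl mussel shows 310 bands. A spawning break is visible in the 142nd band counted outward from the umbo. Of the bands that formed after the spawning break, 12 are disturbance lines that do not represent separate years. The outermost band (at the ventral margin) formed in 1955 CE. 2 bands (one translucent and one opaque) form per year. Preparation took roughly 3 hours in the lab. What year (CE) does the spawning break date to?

310 − 142 = 168 bands lie beyond the spawning break toward the ventral margin.
Excluding 12 false bands: 168 − 12 = 156.
156 bands at 2 per year is 156 / 2 = 78 years.
1955 − 78 = 1877 CE.

1877 CE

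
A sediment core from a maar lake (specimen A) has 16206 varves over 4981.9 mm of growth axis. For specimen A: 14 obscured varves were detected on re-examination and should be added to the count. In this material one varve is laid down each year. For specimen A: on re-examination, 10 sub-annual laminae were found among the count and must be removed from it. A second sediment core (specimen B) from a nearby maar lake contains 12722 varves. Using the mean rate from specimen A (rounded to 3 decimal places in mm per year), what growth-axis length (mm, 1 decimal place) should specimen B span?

Specimen A: adjusted count: 16206 − 10 + 14 = 16210 varves.
A: Mean rate = 4981.9 mm / 16210 years ≈ 0.307 mm/yr.
B's length ≈ 0.307 × 12722 = 3905.7 mm.

3905.7 mm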